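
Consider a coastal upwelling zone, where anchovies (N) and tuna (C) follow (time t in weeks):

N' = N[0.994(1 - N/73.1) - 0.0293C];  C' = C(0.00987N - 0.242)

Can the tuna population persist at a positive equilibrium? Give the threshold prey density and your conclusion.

Threshold N = 24.5; K > 24.5, so yes, the predator persists.

The predator equation gives dC/dt > 0 only when N > 0.242/0.00987 = 24.5.
Without the predator, N → K = 73.1. Since 73.1 > 24.5, the predator can invade and persist.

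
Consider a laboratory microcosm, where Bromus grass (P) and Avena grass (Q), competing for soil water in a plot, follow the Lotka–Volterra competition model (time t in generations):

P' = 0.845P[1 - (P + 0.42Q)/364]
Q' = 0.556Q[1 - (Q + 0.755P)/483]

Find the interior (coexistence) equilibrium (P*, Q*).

Setting both brackets to zero gives the nullclines P + 0.42Q = 364 and 0.755P + Q = 483.
Substituting Q = 483 - 0.755P into the first: P(1 - 0.42·0.755) = 364 - 0.42·483.
So P* = 161/0.683 = 236, and then Q* = 483 - 0.755·236 = 305.

P* ≈ 236, Q* ≈ 305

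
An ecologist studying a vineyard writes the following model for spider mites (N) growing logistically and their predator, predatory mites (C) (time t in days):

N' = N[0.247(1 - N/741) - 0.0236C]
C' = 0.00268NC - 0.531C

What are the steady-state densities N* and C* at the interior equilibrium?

N* ≈ 198, C* ≈ 7.67

From dC/dt = 0 with C > 0: 0.00268N* = 0.531, so N* = 198.
Substitute into dN/dt = 0: 0.247(1 - 198/741) = 0.0236C*.
The bracket is 0.733, giving C* = 0.181/0.0236 = 7.67.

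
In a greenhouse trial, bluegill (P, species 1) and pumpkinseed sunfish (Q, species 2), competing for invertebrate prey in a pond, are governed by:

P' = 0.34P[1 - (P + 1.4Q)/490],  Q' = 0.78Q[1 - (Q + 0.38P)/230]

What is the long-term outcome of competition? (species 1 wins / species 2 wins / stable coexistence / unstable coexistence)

Compare the nullcline intercepts: K1/α12 = 490/1.4 = 350 > K2 = 230; K2/α21 = 230/0.38 = 605 > K1 = 490.
Since both inequalities hold, each species can invade when rare, so the interior equilibrium is stable.

stable coexistence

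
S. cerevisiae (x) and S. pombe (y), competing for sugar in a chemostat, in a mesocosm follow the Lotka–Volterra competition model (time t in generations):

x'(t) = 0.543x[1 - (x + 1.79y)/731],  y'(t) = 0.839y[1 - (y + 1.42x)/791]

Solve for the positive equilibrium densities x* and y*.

x* ≈ 444, y* ≈ 160

Setting both brackets to zero gives the nullclines x + 1.79y = 731 and 1.42x + y = 791.
Substituting y = 791 - 1.42x into the first: x(1 - 1.79·1.42) = 731 - 1.79·791.
So x* = -685/-1.54 = 444, and then y* = 791 - 1.42·444 = 160.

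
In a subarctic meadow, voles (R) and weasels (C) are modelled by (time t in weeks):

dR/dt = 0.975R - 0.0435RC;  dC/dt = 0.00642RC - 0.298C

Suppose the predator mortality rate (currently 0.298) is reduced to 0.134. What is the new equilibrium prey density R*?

At the interior fixed point, setting dC/dt = 0 with C > 0 fixes R* = (predator death rate)/(RC coefficient) — independent of the other coefficients.
With the change, R* = 0.134/0.00642 = 20.9; it falls from 46.4.

R* ≈ 20.9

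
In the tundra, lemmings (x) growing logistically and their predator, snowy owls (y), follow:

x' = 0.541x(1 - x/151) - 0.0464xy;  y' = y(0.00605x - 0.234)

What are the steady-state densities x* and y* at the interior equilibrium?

x* ≈ 38.7, y* ≈ 8.67

From dy/dt = 0 with y > 0: 0.00605x* = 0.234, so x* = 38.7.
Substitute into dx/dt = 0: 0.541(1 - 38.7/151) = 0.0464y*.
The bracket is 0.744, giving y* = 0.402/0.0464 = 8.67.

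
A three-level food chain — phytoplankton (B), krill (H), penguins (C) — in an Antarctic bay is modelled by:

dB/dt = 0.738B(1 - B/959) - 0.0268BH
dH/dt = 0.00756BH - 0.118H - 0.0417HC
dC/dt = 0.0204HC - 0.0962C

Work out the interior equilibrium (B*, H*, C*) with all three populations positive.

B* ≈ 795, H* ≈ 4.72, C* ≈ 141

From dC/dt = 0: 0.0204H* = 0.0962, so H* = 4.72.
From dB/dt = 0: 0.738(1 - B*/959) = 0.0268·4.72, giving B* = 959·(1 - 0.171) = 795.
From dH/dt = 0: 0.00756·795 - 0.118 = 0.0417C*, so C* = 5.89/0.0417 = 141.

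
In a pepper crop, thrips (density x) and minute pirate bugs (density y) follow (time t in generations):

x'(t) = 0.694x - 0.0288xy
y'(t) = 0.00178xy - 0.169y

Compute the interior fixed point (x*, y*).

x* ≈ 94.9, y* ≈ 24.1

Set dy/dt = 0 with y > 0: 0.00178x - 0.169 = 0, so x* = 0.169/0.00178 = 94.9.
Set dx/dt = 0 with x > 0: 0.694 - 0.0288y = 0, so y* = 0.694/0.0288 = 24.1.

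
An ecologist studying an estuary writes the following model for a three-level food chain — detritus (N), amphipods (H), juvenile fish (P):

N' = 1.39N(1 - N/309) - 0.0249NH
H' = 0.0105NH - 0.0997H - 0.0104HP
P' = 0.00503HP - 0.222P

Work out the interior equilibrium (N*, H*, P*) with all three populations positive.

N* ≈ 64.7, H* ≈ 44.1, P* ≈ 55.7

From dP/dt = 0: 0.00503H* = 0.222, so H* = 44.1.
From dN/dt = 0: 1.39(1 - N*/309) = 0.0249·44.1, giving N* = 309·(1 - 0.791) = 64.7.
From dH/dt = 0: 0.0105·64.7 - 0.0997 = 0.0104P*, so P* = 0.58/0.0104 = 55.7.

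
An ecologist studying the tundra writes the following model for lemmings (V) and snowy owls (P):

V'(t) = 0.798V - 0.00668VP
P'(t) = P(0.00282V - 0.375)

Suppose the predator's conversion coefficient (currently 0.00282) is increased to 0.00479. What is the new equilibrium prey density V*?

V* ≈ 78.3

At the interior fixed point, setting dP/dt = 0 with P > 0 fixes V* = (predator death rate)/(VP coefficient) — independent of the other coefficients.
With the change, V* = 0.375/0.00479 = 78.3; it falls from 133.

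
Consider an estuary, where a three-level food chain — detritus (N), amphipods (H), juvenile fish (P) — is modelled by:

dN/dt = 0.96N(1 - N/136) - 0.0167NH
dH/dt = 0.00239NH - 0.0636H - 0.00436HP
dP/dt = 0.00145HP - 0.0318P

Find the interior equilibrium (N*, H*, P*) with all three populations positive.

N* ≈ 84.1, H* ≈ 21.9, P* ≈ 31.5

From dP/dt = 0: 0.00145H* = 0.0318, so H* = 21.9.
From dN/dt = 0: 0.96(1 - N*/136) = 0.0167·21.9, giving N* = 136·(1 - 0.382) = 84.1.
From dH/dt = 0: 0.00239·84.1 - 0.0636 = 0.00436P*, so P* = 0.137/0.00436 = 31.5.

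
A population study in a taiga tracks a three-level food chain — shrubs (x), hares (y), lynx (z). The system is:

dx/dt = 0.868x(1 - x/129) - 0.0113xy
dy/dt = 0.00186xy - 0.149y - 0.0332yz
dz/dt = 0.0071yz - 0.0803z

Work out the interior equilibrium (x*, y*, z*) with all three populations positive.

From dz/dt = 0: 0.0071y* = 0.0803, so y* = 11.3.
From dx/dt = 0: 0.868(1 - x*/129) = 0.0113·11.3, giving x* = 129·(1 - 0.147) = 110.
From dy/dt = 0: 0.00186·110 - 0.149 = 0.0332z*, so z* = 0.0556/0.0332 = 1.68.

x* ≈ 110, y* ≈ 11.3, z* ≈ 1.68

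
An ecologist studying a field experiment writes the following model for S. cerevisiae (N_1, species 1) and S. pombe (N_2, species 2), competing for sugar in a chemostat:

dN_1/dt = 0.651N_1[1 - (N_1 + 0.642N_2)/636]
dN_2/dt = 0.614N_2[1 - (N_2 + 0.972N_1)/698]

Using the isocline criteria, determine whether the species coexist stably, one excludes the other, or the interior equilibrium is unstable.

stable coexistence

Compare the nullcline intercepts: K1/α12 = 636/0.642 = 991 > K2 = 698; K2/α21 = 698/0.972 = 718 > K1 = 636.
Since both inequalities hold, each species can invade when rare, so the interior equilibrium is stable.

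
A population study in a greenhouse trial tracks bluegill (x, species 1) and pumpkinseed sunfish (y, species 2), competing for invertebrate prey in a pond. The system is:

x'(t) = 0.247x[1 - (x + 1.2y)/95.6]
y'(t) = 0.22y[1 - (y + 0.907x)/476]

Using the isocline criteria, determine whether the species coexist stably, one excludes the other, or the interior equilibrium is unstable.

species 2 excludes species 1

Compare the nullcline intercepts: K1/α12 = 95.6/1.2 = 79.7 < K2 = 476; K2/α21 = 476/0.907 = 525 > K1 = 95.6.
Since the inequalities point opposite ways, species 2 can invade but species 1 cannot.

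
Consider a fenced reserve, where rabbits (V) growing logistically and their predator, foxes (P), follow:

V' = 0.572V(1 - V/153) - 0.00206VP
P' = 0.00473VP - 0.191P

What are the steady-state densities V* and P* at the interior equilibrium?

V* ≈ 40.4, P* ≈ 204

From dP/dt = 0 with P > 0: 0.00473V* = 0.191, so V* = 40.4.
Substitute into dV/dt = 0: 0.572(1 - 40.4/153) = 0.00206P*.
The bracket is 0.736, giving P* = 0.421/0.00206 = 204.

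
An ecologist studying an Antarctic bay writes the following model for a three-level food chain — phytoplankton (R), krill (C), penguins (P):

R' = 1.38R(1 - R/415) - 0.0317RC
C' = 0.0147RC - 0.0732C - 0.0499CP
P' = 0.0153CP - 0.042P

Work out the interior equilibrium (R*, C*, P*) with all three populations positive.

R* ≈ 389, C* ≈ 2.75, P* ≈ 113

From dP/dt = 0: 0.0153C* = 0.042, so C* = 2.75.
From dR/dt = 0: 1.38(1 - R*/415) = 0.0317·2.75, giving R* = 415·(1 - 0.0631) = 389.
From dC/dt = 0: 0.0147·389 - 0.0732 = 0.0499P*, so P* = 5.64/0.0499 = 113.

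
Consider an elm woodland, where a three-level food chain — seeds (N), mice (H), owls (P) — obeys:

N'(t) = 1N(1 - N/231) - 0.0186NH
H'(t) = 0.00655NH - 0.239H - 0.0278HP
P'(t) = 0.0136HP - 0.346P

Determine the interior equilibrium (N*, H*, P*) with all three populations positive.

N* ≈ 122, H* ≈ 25.4, P* ≈ 20.1

From dP/dt = 0: 0.0136H* = 0.346, so H* = 25.4.
From dN/dt = 0: 1(1 - N*/231) = 0.0186·25.4, giving N* = 231·(1 - 0.473) = 122.
From dH/dt = 0: 0.00655·122 - 0.239 = 0.0278P*, so P* = 0.558/0.0278 = 20.1.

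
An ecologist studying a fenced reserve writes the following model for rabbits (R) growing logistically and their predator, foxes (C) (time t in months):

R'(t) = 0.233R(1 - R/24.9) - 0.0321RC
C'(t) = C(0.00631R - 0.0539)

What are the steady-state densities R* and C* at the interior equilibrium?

From dC/dt = 0 with C > 0: 0.00631R* = 0.0539, so R* = 8.54.
Substitute into dR/dt = 0: 0.233(1 - 8.54/24.9) = 0.0321C*.
The bracket is 0.657, giving C* = 0.153/0.0321 = 4.77.

R* ≈ 8.54, C* ≈ 4.77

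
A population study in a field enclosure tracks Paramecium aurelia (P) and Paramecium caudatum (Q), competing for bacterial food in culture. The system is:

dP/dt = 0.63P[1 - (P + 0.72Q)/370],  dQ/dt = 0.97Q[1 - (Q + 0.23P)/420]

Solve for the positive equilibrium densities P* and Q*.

P* ≈ 81, Q* ≈ 401

Setting both brackets to zero gives the nullclines P + 0.72Q = 370 and 0.23P + Q = 420.
Substituting Q = 420 - 0.23P into the first: P(1 - 0.72·0.23) = 370 - 0.72·420.
So P* = 67.6/0.834 = 81, and then Q* = 420 - 0.23·81 = 401.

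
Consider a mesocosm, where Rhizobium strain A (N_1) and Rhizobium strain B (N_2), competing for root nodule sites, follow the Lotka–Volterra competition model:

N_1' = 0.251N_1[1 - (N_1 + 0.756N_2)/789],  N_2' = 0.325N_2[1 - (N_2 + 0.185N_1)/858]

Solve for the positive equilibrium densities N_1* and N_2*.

N_1* ≈ 163, N_2* ≈ 828

Setting both brackets to zero gives the nullclines N_1 + 0.756N_2 = 789 and 0.185N_1 + N_2 = 858.
Substituting N_2 = 858 - 0.185N_1 into the first: N_1(1 - 0.756·0.185) = 789 - 0.756·858.
So N_1* = 140/0.86 = 163, and then N_2* = 858 - 0.185·163 = 828.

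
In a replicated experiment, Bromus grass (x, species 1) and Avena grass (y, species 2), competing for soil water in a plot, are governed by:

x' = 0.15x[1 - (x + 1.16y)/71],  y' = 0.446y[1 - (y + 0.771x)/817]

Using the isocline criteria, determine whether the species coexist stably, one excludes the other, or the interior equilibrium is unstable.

species 2 excludes species 1

Compare the nullcline intercepts: K1/α12 = 71/1.16 = 61.2 < K2 = 817; K2/α21 = 817/0.771 = 1060 > K1 = 71.
Since the inequalities point opposite ways, species 2 can invade but species 1 cannot.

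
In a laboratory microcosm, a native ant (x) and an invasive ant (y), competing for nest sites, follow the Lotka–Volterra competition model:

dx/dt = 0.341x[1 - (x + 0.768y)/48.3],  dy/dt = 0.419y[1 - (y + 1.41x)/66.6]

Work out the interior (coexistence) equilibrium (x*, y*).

x* ≈ 34.4, y* ≈ 18.1

Setting both brackets to zero gives the nullclines x + 0.768y = 48.3 and 1.41x + y = 66.6.
Substituting y = 66.6 - 1.41x into the first: x(1 - 0.768·1.41) = 48.3 - 0.768·66.6.
So x* = -2.85/-0.0829 = 34.4, and then y* = 66.6 - 1.41·34.4 = 18.1.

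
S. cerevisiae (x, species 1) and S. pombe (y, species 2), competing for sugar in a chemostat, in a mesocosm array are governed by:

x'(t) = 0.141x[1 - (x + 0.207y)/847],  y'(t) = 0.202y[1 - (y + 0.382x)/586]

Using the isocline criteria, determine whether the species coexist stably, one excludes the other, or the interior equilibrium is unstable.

Compare the nullcline intercepts: K1/α12 = 847/0.207 = 4090 > K2 = 586; K2/α21 = 586/0.382 = 1530 > K1 = 847.
Since both inequalities hold, each species can invade when rare, so the interior equilibrium is stable.

stable coexistence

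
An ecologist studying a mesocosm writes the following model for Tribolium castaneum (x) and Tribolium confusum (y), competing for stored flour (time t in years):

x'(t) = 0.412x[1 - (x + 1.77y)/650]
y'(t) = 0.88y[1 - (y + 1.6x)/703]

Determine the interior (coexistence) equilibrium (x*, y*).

x* ≈ 324, y* ≈ 184

Setting both brackets to zero gives the nullclines x + 1.77y = 650 and 1.6x + y = 703.
Substituting y = 703 - 1.6x into the first: x(1 - 1.77·1.6) = 650 - 1.77·703.
So x* = -594/-1.83 = 324, and then y* = 703 - 1.6·324 = 184.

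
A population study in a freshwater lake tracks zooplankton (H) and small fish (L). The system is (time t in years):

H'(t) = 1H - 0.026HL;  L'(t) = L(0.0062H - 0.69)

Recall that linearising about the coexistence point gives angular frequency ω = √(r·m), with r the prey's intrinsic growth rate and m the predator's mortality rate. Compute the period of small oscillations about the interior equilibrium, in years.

T ≈ 7.56 years

Here r = 1 and m = 0.69, so r·m = 0.69.
ω = √0.69 = 0.831 per year, hence T = 2π/ω ≈ 7.56 years.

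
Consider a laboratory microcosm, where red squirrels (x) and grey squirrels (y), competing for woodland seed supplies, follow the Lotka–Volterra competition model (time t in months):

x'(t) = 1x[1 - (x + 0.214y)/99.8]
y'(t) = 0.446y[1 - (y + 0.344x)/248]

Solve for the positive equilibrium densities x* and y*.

x* ≈ 50.4, y* ≈ 231

Setting both brackets to zero gives the nullclines x + 0.214y = 99.8 and 0.344x + y = 248.
Substituting y = 248 - 0.344x into the first: x(1 - 0.214·0.344) = 99.8 - 0.214·248.
So x* = 46.7/0.926 = 50.4, and then y* = 248 - 0.344·50.4 = 231.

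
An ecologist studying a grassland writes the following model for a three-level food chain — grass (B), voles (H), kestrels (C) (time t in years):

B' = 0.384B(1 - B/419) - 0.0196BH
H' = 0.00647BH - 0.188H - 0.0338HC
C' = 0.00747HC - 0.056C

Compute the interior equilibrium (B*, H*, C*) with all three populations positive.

B* ≈ 259, H* ≈ 7.5, C* ≈ 44

From dC/dt = 0: 0.00747H* = 0.056, so H* = 7.5.
From dB/dt = 0: 0.384(1 - B*/419) = 0.0196·7.5, giving B* = 419·(1 - 0.383) = 259.
From dH/dt = 0: 0.00647·259 - 0.188 = 0.0338C*, so C* = 1.49/0.0338 = 44.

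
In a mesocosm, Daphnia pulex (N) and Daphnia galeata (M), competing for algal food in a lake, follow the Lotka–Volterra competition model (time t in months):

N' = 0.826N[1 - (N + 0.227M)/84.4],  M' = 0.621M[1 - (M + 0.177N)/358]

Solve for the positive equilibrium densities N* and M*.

Setting both brackets to zero gives the nullclines N + 0.227M = 84.4 and 0.177N + M = 358.
Substituting M = 358 - 0.177N into the first: N(1 - 0.227·0.177) = 84.4 - 0.227·358.
So N* = 3.13/0.96 = 3.27, and then M* = 358 - 0.177·3.27 = 357.

N* ≈ 3.27, M* ≈ 357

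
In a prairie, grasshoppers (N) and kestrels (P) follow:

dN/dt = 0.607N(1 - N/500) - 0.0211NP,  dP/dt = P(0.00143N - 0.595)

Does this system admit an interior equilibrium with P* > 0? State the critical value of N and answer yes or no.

Threshold N = 416; K > 416, so yes, the predator persists.

The predator equation gives dP/dt > 0 only when N > 0.595/0.00143 = 416.
Without the predator, N → K = 500. Since 500 > 416, the predator can invade and persist.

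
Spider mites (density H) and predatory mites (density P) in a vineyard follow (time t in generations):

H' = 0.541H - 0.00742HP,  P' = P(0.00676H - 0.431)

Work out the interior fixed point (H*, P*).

H* ≈ 63.8, P* ≈ 72.9

Set dP/dt = 0 with P > 0: 0.00676H - 0.431 = 0, so H* = 0.431/0.00676 = 63.8.
Set dH/dt = 0 with H > 0: 0.541 - 0.00742P = 0, so P* = 0.541/0.00742 = 72.9.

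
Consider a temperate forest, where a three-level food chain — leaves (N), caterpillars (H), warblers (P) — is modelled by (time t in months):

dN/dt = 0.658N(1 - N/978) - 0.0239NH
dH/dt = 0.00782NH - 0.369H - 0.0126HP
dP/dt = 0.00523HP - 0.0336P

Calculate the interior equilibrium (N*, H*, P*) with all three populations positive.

From dP/dt = 0: 0.00523H* = 0.0336, so H* = 6.42.
From dN/dt = 0: 0.658(1 - N*/978) = 0.0239·6.42, giving N* = 978·(1 - 0.233) = 750.
From dH/dt = 0: 0.00782·750 - 0.369 = 0.0126P*, so P* = 5.49/0.0126 = 436.

N* ≈ 750, H* ≈ 6.42, P* ≈ 436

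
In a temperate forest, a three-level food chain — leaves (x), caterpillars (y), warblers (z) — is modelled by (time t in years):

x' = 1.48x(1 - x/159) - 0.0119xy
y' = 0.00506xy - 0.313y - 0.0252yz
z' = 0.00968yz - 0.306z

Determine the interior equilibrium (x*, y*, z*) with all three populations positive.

x* ≈ 119, y* ≈ 31.6, z* ≈ 11.4

From dz/dt = 0: 0.00968y* = 0.306, so y* = 31.6.
From dx/dt = 0: 1.48(1 - x*/159) = 0.0119·31.6, giving x* = 159·(1 - 0.254) = 119.
From dy/dt = 0: 0.00506·119 - 0.313 = 0.0252z*, so z* = 0.287/0.0252 = 11.4.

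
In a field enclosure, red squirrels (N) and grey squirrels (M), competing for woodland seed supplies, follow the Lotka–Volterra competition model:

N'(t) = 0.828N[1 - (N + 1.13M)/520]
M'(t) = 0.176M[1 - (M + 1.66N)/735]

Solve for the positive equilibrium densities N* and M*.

N* ≈ 355, M* ≈ 146

Setting both brackets to zero gives the nullclines N + 1.13M = 520 and 1.66N + M = 735.
Substituting M = 735 - 1.66N into the first: N(1 - 1.13·1.66) = 520 - 1.13·735.
So N* = -311/-0.876 = 355, and then M* = 735 - 1.66·355 = 146.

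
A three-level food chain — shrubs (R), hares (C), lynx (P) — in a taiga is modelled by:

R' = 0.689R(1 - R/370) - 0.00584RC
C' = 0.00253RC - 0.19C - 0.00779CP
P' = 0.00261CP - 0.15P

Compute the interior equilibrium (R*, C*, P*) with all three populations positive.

R* ≈ 190, C* ≈ 57.5, P* ≈ 37.2

From dP/dt = 0: 0.00261C* = 0.15, so C* = 57.5.
From dR/dt = 0: 0.689(1 - R*/370) = 0.00584·57.5, giving R* = 370·(1 - 0.487) = 190.
From dC/dt = 0: 0.00253·190 - 0.19 = 0.00779P*, so P* = 0.29/0.00779 = 37.2.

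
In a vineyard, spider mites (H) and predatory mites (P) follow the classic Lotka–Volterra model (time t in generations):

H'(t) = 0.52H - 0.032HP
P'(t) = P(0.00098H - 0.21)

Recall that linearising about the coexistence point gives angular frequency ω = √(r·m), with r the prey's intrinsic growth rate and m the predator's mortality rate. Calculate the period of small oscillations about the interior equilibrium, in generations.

Here r = 0.52 and m = 0.21, so r·m = 0.109.
ω = √0.109 = 0.33 per generation, hence T = 2π/ω ≈ 19 generations.

T ≈ 19 generations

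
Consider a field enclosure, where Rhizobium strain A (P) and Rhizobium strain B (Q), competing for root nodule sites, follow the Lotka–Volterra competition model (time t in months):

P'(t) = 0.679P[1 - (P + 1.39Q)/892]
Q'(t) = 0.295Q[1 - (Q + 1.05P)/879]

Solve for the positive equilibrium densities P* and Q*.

Setting both brackets to zero gives the nullclines P + 1.39Q = 892 and 1.05P + Q = 879.
Substituting Q = 879 - 1.05P into the first: P(1 - 1.39·1.05) = 892 - 1.39·879.
So P* = -330/-0.46 = 718, and then Q* = 879 - 1.05·718 = 125.

P* ≈ 718, Q* ≈ 125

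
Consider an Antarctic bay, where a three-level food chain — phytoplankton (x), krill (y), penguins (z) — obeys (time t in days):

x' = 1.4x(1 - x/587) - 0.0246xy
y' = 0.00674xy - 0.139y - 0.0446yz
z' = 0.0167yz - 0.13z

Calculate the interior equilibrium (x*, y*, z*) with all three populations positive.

From dz/dt = 0: 0.0167y* = 0.13, so y* = 7.78.
From dx/dt = 0: 1.4(1 - x*/587) = 0.0246·7.78, giving x* = 587·(1 - 0.137) = 507.
From dy/dt = 0: 0.00674·507 - 0.139 = 0.0446z*, so z* = 3.28/0.0446 = 73.5.

x* ≈ 507, y* ≈ 7.78, z* ≈ 73.5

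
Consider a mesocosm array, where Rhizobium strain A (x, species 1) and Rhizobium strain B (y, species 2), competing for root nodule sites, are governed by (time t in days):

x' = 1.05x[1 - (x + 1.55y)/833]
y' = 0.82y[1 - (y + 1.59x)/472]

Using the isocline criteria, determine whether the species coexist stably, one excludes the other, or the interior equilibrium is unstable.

species 1 excludes species 2

Compare the nullcline intercepts: K1/α12 = 833/1.55 = 537 > K2 = 472; K2/α21 = 472/1.59 = 297 < K1 = 833.
Since the inequalities point opposite ways, species 1 can invade but species 2 cannot.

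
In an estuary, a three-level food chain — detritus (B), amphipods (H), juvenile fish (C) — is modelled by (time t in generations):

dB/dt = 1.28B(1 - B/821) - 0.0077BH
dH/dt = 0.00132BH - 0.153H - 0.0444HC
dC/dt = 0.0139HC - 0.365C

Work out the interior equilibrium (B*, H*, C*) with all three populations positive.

From dC/dt = 0: 0.0139H* = 0.365, so H* = 26.3.
From dB/dt = 0: 1.28(1 - B*/821) = 0.0077·26.3, giving B* = 821·(1 - 0.158) = 691.
From dH/dt = 0: 0.00132·691 - 0.153 = 0.0444C*, so C* = 0.76/0.0444 = 17.1.

B* ≈ 691, H* ≈ 26.3, C* ≈ 17.1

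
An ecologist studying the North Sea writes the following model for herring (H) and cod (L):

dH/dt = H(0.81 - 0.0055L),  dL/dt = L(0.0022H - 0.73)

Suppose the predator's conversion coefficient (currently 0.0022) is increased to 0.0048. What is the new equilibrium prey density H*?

H* ≈ 152

At the interior fixed point, setting dL/dt = 0 with L > 0 fixes H* = (predator death rate)/(HL coefficient) — independent of the other coefficients.
With the change, H* = 0.73/0.0048 = 152; it falls from 332.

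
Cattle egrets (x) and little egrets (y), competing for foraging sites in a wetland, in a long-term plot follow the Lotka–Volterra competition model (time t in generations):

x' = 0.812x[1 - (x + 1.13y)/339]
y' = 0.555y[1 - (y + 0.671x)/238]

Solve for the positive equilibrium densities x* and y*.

x* ≈ 290, y* ≈ 43.6

Setting both brackets to zero gives the nullclines x + 1.13y = 339 and 0.671x + y = 238.
Substituting y = 238 - 0.671x into the first: x(1 - 1.13·0.671) = 339 - 1.13·238.
So x* = 70.1/0.242 = 290, and then y* = 238 - 0.671·290 = 43.6.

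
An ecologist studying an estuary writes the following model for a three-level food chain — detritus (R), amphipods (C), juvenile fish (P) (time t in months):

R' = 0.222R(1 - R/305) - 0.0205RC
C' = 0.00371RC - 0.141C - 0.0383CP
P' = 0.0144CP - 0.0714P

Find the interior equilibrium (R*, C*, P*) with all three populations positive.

R* ≈ 165, C* ≈ 4.96, P* ≈ 12.3

From dP/dt = 0: 0.0144C* = 0.0714, so C* = 4.96.
From dR/dt = 0: 0.222(1 - R*/305) = 0.0205·4.96, giving R* = 305·(1 - 0.458) = 165.
From dC/dt = 0: 0.00371·165 - 0.141 = 0.0383P*, so P* = 0.472/0.0383 = 12.3.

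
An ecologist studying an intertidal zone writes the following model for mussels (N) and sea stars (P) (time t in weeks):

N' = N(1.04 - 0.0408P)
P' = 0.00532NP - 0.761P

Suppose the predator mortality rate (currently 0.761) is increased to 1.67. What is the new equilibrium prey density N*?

At the interior fixed point, setting dP/dt = 0 with P > 0 fixes N* = (predator death rate)/(NP coefficient) — independent of the other coefficients.
With the change, N* = 1.67/0.00532 = 314; it rises from 143.

N* ≈ 314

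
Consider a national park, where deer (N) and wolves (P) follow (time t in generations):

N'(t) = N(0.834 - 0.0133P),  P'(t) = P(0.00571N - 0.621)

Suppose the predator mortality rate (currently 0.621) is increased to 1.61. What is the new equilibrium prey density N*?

N* ≈ 282

At the interior fixed point, setting dP/dt = 0 with P > 0 fixes N* = (predator death rate)/(NP coefficient) — independent of the other coefficients.
With the change, N* = 1.61/0.00571 = 282; it rises from 109.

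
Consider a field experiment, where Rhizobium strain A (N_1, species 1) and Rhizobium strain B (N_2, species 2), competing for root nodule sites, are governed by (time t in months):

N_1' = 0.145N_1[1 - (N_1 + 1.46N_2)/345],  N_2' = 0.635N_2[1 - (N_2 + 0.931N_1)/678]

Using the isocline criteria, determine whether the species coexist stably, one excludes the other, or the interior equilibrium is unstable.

species 2 excludes species 1

Compare the nullcline intercepts: K1/α12 = 345/1.46 = 236 < K2 = 678; K2/α21 = 678/0.931 = 728 > K1 = 345.
Since the inequalities point opposite ways, species 2 can invade but species 1 cannot.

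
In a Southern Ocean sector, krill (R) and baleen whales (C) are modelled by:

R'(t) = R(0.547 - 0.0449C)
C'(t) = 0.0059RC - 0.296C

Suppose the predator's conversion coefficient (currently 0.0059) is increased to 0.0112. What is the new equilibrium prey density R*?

R* ≈ 26.4

At the interior fixed point, setting dC/dt = 0 with C > 0 fixes R* = (predator death rate)/(RC coefficient) — independent of the other coefficients.
With the change, R* = 0.296/0.0112 = 26.4; it falls from 50.2.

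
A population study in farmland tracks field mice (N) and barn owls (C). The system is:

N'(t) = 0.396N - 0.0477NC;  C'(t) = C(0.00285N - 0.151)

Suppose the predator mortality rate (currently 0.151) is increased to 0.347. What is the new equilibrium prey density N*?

N* ≈ 122

At the interior fixed point, setting dC/dt = 0 with C > 0 fixes N* = (predator death rate)/(NC coefficient) — independent of the other coefficients.
With the change, N* = 0.347/0.00285 = 122; it rises from 53.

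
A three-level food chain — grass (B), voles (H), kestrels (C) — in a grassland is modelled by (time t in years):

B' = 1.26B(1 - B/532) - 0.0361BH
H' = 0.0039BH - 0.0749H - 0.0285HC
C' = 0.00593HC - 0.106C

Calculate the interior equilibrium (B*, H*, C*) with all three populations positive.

From dC/dt = 0: 0.00593H* = 0.106, so H* = 17.9.
From dB/dt = 0: 1.26(1 - B*/532) = 0.0361·17.9, giving B* = 532·(1 - 0.512) = 260.
From dH/dt = 0: 0.0039·260 - 0.0749 = 0.0285C*, so C* = 0.937/0.0285 = 32.9.

B* ≈ 260, H* ≈ 17.9, C* ≈ 32.9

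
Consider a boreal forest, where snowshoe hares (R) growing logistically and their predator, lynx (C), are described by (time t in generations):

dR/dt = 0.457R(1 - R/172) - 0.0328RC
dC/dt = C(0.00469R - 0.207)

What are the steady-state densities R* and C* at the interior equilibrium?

R* ≈ 44.1, C* ≈ 10.4

From dC/dt = 0 with C > 0: 0.00469R* = 0.207, so R* = 44.1.
Substitute into dR/dt = 0: 0.457(1 - 44.1/172) = 0.0328C*.
The bracket is 0.743, giving C* = 0.34/0.0328 = 10.4.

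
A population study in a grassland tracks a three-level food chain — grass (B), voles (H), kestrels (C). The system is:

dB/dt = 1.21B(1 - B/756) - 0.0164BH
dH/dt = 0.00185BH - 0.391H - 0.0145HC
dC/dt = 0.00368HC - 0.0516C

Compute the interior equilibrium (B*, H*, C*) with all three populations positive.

B* ≈ 612, H* ≈ 14, C* ≈ 51.2

From dC/dt = 0: 0.00368H* = 0.0516, so H* = 14.
From dB/dt = 0: 1.21(1 - B*/756) = 0.0164·14, giving B* = 756·(1 - 0.19) = 612.
From dH/dt = 0: 0.00185·612 - 0.391 = 0.0145C*, so C* = 0.742/0.0145 = 51.2.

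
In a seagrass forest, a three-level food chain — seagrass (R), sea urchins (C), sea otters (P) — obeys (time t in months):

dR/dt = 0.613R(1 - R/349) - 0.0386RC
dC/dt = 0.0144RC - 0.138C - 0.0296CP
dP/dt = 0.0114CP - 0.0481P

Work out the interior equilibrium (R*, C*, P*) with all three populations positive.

R* ≈ 256, C* ≈ 4.22, P* ≈ 120

From dP/dt = 0: 0.0114C* = 0.0481, so C* = 4.22.
From dR/dt = 0: 0.613(1 - R*/349) = 0.0386·4.22, giving R* = 349·(1 - 0.266) = 256.
From dC/dt = 0: 0.0144·256 - 0.138 = 0.0296P*, so P* = 3.55/0.0296 = 120.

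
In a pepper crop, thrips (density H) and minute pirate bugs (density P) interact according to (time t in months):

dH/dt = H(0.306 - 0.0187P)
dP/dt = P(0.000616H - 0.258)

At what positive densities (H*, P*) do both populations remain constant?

Set dP/dt = 0 with P > 0: 0.000616H - 0.258 = 0, so H* = 0.258/0.000616 = 419.
Set dH/dt = 0 with H > 0: 0.306 - 0.0187P = 0, so P* = 0.306/0.0187 = 16.4.

H* ≈ 419, P* ≈ 16.4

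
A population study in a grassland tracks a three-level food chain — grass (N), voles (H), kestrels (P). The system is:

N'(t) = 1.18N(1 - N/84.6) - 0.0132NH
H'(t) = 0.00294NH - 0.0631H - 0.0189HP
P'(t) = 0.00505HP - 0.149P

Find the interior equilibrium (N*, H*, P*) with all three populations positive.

From dP/dt = 0: 0.00505H* = 0.149, so H* = 29.5.
From dN/dt = 0: 1.18(1 - N*/84.6) = 0.0132·29.5, giving N* = 84.6·(1 - 0.33) = 56.7.
From dH/dt = 0: 0.00294·56.7 - 0.0631 = 0.0189P*, so P* = 0.104/0.0189 = 5.48.

N* ≈ 56.7, H* ≈ 29.5, P* ≈ 5.48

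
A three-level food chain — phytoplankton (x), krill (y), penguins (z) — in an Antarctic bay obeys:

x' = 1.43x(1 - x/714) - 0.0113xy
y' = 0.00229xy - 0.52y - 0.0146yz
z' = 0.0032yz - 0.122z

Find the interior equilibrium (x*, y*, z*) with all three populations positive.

From dz/dt = 0: 0.0032y* = 0.122, so y* = 38.1.
From dx/dt = 0: 1.43(1 - x*/714) = 0.0113·38.1, giving x* = 714·(1 - 0.301) = 499.
From dy/dt = 0: 0.00229·499 - 0.52 = 0.0146z*, so z* = 0.622/0.0146 = 42.6.

x* ≈ 499, y* ≈ 38.1, z* ≈ 42.6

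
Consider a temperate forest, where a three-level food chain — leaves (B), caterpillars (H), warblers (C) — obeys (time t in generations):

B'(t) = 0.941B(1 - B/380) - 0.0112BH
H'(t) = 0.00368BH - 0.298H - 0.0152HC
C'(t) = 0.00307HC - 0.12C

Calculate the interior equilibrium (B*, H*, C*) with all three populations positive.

B* ≈ 203, H* ≈ 39.1, C* ≈ 29.6

From dC/dt = 0: 0.00307H* = 0.12, so H* = 39.1.
From dB/dt = 0: 0.941(1 - B*/380) = 0.0112·39.1, giving B* = 380·(1 - 0.465) = 203.
From dH/dt = 0: 0.00368·203 - 0.298 = 0.0152C*, so C* = 0.45/0.0152 = 29.6.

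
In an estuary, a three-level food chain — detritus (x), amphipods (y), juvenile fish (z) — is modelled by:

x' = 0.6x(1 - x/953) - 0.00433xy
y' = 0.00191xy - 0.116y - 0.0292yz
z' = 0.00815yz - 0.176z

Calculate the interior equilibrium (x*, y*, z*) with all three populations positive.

x* ≈ 804, y* ≈ 21.6, z* ≈ 48.6

From dz/dt = 0: 0.00815y* = 0.176, so y* = 21.6.
From dx/dt = 0: 0.6(1 - x*/953) = 0.00433·21.6, giving x* = 953·(1 - 0.156) = 804.
From dy/dt = 0: 0.00191·804 - 0.116 = 0.0292z*, so z* = 1.42/0.0292 = 48.6.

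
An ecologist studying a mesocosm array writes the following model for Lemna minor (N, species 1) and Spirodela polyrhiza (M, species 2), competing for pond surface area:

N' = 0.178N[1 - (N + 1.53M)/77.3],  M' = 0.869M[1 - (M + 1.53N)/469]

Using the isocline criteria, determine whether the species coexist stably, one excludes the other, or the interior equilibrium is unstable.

Compare the nullcline intercepts: K1/α12 = 77.3/1.53 = 50.5 < K2 = 469; K2/α21 = 469/1.53 = 307 > K1 = 77.3.
Since the inequalities point opposite ways, species 2 can invade but species 1 cannot.

species 2 excludes species 1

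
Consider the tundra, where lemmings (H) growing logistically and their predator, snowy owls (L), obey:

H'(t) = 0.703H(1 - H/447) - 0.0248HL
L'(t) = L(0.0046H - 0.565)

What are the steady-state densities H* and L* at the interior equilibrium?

From dL/dt = 0 with L > 0: 0.0046H* = 0.565, so H* = 123.
Substitute into dH/dt = 0: 0.703(1 - 123/447) = 0.0248L*.
The bracket is 0.725, giving L* = 0.51/0.0248 = 20.6.

H* ≈ 123, L* ≈ 20.6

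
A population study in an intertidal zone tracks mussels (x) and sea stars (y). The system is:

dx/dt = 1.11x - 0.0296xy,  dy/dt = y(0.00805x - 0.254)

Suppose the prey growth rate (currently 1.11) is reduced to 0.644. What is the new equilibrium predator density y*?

At the interior fixed point, setting dx/dt = 0 with x > 0 fixes y* = (prey growth rate)/(xy coefficient) — independent of the other coefficients.
With the change, y* = 0.644/0.0296 = 21.8; it falls from 37.5.

y* ≈ 21.8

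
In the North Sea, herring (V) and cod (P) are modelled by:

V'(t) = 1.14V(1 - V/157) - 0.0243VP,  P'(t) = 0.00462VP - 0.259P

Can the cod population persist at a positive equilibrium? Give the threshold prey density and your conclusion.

Threshold V = 56.1; K > 56.1, so yes, the predator persists.

The predator equation gives dP/dt > 0 only when V > 0.259/0.00462 = 56.1.
Without the predator, V → K = 157. Since 157 > 56.1, the predator can invade and persist.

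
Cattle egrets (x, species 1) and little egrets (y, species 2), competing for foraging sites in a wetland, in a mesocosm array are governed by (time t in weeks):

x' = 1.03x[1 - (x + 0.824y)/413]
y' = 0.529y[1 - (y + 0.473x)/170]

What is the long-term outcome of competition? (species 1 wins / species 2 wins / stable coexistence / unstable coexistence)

species 1 excludes species 2

Compare the nullcline intercepts: K1/α12 = 413/0.824 = 501 > K2 = 170; K2/α21 = 170/0.473 = 359 < K1 = 413.
Since the inequalities point opposite ways, species 1 can invade but species 2 cannot.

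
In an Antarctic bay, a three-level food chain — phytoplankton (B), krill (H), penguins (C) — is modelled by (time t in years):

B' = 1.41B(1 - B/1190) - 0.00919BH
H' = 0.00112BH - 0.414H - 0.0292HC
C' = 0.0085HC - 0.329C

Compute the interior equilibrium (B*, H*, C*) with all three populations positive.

From dC/dt = 0: 0.0085H* = 0.329, so H* = 38.7.
From dB/dt = 0: 1.41(1 - B*/1190) = 0.00919·38.7, giving B* = 1190·(1 - 0.252) = 890.
From dH/dt = 0: 0.00112·890 - 0.414 = 0.0292C*, so C* = 0.583/0.0292 = 20.

B* ≈ 890, H* ≈ 38.7, C* ≈ 20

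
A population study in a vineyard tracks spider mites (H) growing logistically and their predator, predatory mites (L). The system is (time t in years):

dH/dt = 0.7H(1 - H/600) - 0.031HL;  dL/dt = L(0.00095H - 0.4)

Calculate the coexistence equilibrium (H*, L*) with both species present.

H* ≈ 421, L* ≈ 6.73

From dL/dt = 0 with L > 0: 0.00095H* = 0.4, so H* = 421.
Substitute into dH/dt = 0: 0.7(1 - 421/600) = 0.031L*.
The bracket is 0.298, giving L* = 0.209/0.031 = 6.73.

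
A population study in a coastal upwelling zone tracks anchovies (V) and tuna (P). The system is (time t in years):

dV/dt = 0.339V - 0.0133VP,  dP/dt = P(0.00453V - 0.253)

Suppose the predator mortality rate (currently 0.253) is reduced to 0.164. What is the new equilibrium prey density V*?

V* ≈ 36.2

At the interior fixed point, setting dP/dt = 0 with P > 0 fixes V* = (predator death rate)/(VP coefficient) — independent of the other coefficients.
With the change, V* = 0.164/0.00453 = 36.2; it falls from 55.8.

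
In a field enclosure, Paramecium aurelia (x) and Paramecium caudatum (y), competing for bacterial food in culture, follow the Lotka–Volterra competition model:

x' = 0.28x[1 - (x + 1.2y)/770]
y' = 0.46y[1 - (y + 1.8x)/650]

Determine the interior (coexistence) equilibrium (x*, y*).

x* ≈ 8.62, y* ≈ 634

Setting both brackets to zero gives the nullclines x + 1.2y = 770 and 1.8x + y = 650.
Substituting y = 650 - 1.8x into the first: x(1 - 1.2·1.8) = 770 - 1.2·650.
So x* = -10/-1.16 = 8.62, and then y* = 650 - 1.8·8.62 = 634.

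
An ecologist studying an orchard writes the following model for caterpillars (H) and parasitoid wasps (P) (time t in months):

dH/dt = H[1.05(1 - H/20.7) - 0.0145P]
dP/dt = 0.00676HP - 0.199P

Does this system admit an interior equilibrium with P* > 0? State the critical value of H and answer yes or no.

The predator equation gives dP/dt > 0 only when H > 0.199/0.00676 = 29.4.
Without the predator, H → K = 20.7. Since 20.7 < 29.4, the predator cannot invade.

Threshold H = 29.4; K < 29.4, so no, the predator goes extinct.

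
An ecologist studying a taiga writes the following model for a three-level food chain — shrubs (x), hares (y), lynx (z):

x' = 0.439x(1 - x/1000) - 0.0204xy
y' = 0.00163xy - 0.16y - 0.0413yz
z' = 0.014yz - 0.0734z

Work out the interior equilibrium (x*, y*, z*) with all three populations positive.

x* ≈ 756, y* ≈ 5.24, z* ≈ 26

From dz/dt = 0: 0.014y* = 0.0734, so y* = 5.24.
From dx/dt = 0: 0.439(1 - x*/1000) = 0.0204·5.24, giving x* = 1000·(1 - 0.244) = 756.
From dy/dt = 0: 0.00163·756 - 0.16 = 0.0413z*, so z* = 1.07/0.0413 = 26.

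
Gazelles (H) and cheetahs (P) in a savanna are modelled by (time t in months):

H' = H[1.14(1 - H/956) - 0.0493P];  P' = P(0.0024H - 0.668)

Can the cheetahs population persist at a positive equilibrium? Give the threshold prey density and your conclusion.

The predator equation gives dP/dt > 0 only when H > 0.668/0.0024 = 278.
Without the predator, H → K = 956. Since 956 > 278, the predator can invade and persist.

Threshold H = 278; K > 278, so yes, the predator persists.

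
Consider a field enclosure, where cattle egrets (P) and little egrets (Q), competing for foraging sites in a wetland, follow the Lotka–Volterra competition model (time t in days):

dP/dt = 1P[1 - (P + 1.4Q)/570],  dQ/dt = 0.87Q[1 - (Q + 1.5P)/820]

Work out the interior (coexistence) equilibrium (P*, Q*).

P* ≈ 525, Q* ≈ 31.8

Setting both brackets to zero gives the nullclines P + 1.4Q = 570 and 1.5P + Q = 820.
Substituting Q = 820 - 1.5P into the first: P(1 - 1.4·1.5) = 570 - 1.4·820.
So P* = -578/-1.1 = 525, and then Q* = 820 - 1.5·525 = 31.8.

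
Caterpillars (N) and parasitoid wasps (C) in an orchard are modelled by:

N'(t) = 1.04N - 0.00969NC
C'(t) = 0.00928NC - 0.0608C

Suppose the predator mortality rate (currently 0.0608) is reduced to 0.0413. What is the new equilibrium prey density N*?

At the interior fixed point, setting dC/dt = 0 with C > 0 fixes N* = (predator death rate)/(NC coefficient) — independent of the other coefficients.
With the change, N* = 0.0413/0.00928 = 4.45; it falls from 6.55.

N* ≈ 4.45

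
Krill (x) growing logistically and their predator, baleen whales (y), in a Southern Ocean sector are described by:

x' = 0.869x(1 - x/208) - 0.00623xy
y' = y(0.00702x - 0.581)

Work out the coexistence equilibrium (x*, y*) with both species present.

From dy/dt = 0 with y > 0: 0.00702x* = 0.581, so x* = 82.8.
Substitute into dx/dt = 0: 0.869(1 - 82.8/208) = 0.00623y*.
The bracket is 0.602, giving y* = 0.523/0.00623 = 84.

x* ≈ 82.8, y* ≈ 84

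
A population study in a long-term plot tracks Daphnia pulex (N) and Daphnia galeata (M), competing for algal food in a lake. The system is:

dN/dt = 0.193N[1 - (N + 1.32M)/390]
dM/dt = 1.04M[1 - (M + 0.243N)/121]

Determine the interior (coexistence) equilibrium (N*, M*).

Setting both brackets to zero gives the nullclines N + 1.32M = 390 and 0.243N + M = 121.
Substituting M = 121 - 0.243N into the first: N(1 - 1.32·0.243) = 390 - 1.32·121.
So N* = 230/0.679 = 339, and then M* = 121 - 0.243·339 = 38.6.

N* ≈ 339, M* ≈ 38.6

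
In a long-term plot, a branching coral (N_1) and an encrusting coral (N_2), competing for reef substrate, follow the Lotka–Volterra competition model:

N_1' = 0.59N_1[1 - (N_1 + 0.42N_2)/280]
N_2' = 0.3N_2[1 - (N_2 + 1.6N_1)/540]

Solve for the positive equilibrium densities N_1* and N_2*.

Setting both brackets to zero gives the nullclines N_1 + 0.42N_2 = 280 and 1.6N_1 + N_2 = 540.
Substituting N_2 = 540 - 1.6N_1 into the first: N_1(1 - 0.42·1.6) = 280 - 0.42·540.
So N_1* = 53.2/0.328 = 162, and then N_2* = 540 - 1.6·162 = 280.

N_1* ≈ 162, N_2* ≈ 280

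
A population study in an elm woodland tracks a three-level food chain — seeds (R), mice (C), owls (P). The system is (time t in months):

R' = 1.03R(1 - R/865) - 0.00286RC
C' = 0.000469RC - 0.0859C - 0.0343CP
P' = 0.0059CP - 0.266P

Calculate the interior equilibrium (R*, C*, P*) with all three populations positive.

From dP/dt = 0: 0.0059C* = 0.266, so C* = 45.1.
From dR/dt = 0: 1.03(1 - R*/865) = 0.00286·45.1, giving R* = 865·(1 - 0.125) = 757.
From dC/dt = 0: 0.000469·757 - 0.0859 = 0.0343P*, so P* = 0.269/0.0343 = 7.84.

R* ≈ 757, C* ≈ 45.1, P* ≈ 7.84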